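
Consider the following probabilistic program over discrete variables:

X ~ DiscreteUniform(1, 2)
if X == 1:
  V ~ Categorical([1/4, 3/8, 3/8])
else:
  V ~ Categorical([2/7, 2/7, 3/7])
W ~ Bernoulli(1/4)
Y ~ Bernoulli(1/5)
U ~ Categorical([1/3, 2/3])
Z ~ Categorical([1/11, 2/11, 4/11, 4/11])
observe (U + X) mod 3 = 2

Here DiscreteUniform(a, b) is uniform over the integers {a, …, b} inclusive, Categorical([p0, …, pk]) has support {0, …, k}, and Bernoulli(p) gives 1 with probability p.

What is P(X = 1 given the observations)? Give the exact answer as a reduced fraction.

P(X = 1 | obs) = 2/3

Enumerate traces; 96 have nonzero weight after conditioning:
  (X=1, V=0, W=0, Y=0, U=1, Z=0) weight 1/220
  (X=1, V=0, W=0, Y=0, U=1, Z=1) weight 1/110
  (X=1, V=0, W=0, Y=0, U=1, Z=2) weight 1/55
  (X=1, V=0, W=0, Y=0, U=1, Z=3) weight 1/55
  (X=1, V=0, W=0, Y=1, U=1, Z=0) weight 1/880
  (X=1, V=0, W=0, Y=1, U=1, Z=1) weight 1/440
  (X=1, V=0, W=0, Y=1, U=1, Z=2) weight 1/220
  (X=1, V=0, W=0, Y=1, U=1, Z=3) weight 1/220
  (X=2, V=0, W=0, Y=0, U=0, Z=0) weight 1/385
  … 87 more
Group by X:
  weight(X=1) = 1/3
  weight(X=2) = 1/6
Total weight = 1/3 + 1/6 = 1/2
P(X=1 | obs) = 1/3 / 1/2 = 2/3
P(X=2 | obs) = 1/6 / 1/2 = 1/3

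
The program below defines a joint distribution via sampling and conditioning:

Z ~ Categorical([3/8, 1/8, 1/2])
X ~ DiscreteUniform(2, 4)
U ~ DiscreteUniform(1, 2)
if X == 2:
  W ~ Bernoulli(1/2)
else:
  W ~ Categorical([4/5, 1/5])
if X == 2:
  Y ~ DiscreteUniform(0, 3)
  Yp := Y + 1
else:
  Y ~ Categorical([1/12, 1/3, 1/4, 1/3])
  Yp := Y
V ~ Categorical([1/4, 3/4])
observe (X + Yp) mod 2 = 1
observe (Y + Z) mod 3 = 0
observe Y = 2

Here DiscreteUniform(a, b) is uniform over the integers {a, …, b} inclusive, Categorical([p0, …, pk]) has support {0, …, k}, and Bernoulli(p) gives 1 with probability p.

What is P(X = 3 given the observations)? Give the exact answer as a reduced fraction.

Enumerate traces; 16 have nonzero weight after conditioning:
  (Z=1, X=2, U=1, W=0, Y=2, V=0) weight 1/1536
  (Z=1, X=2, U=1, W=0, Y=2, V=1) weight 1/512
  (Z=1, X=2, U=1, W=1, Y=2, V=0) weight 1/1536
  (Z=1, X=2, U=1, W=1, Y=2, V=1) weight 1/512
  (Z=1, X=2, U=2, W=0, Y=2, V=0) weight 1/1536
  (Z=1, X=2, U=2, W=0, Y=2, V=1) weight 1/512
  (Z=1, X=2, U=2, W=1, Y=2, V=0) weight 1/1536
  (Z=1, X=2, U=2, W=1, Y=2, V=1) weight 1/512
  (Z=1, X=3, U=1, W=0, Y=2, V=0) weight 1/960
  … 7 more
Group by X:
  weight(X=2) = 1/96
  weight(X=3) = 1/96
Total weight = 1/96 + 1/96 = 1/48
P(X=2 | obs) = 1/96 / 1/48 = 1/2
P(X=3 | obs) = 1/96 / 1/48 = 1/2

P(X = 3 | obs) = 1/2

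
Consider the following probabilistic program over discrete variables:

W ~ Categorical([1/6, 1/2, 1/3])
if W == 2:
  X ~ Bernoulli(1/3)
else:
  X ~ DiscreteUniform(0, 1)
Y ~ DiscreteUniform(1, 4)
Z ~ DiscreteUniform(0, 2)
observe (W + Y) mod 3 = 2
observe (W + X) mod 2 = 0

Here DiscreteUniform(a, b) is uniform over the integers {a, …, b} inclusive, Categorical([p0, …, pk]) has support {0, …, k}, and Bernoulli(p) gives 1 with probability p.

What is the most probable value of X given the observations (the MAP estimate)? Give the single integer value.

Enumerate traces; 12 have nonzero weight after conditioning:
  (W=0, X=0, Y=2, Z=0) weight 1/144
  (W=0, X=0, Y=2, Z=1) weight 1/144
  (W=0, X=0, Y=2, Z=2) weight 1/144
  (W=1, X=1, Y=1, Z=0) weight 1/48
  (W=1, X=1, Y=1, Z=1) weight 1/48
  (W=1, X=1, Y=1, Z=2) weight 1/48
  (W=1, X=1, Y=4, Z=0) weight 1/48
  (W=1, X=1, Y=4, Z=1) weight 1/48
  … 4 more
Group by X:
  weight(X=0) = 11/144
  weight(X=1) = 1/8
Total weight = 11/144 + 1/8 = 29/144
P(X=0 | obs) = 11/144 / 29/144 = 11/29
P(X=1 | obs) = 1/8 / 29/144 = 18/29
argmax = 1

argmax_v P(X = v | obs) = 1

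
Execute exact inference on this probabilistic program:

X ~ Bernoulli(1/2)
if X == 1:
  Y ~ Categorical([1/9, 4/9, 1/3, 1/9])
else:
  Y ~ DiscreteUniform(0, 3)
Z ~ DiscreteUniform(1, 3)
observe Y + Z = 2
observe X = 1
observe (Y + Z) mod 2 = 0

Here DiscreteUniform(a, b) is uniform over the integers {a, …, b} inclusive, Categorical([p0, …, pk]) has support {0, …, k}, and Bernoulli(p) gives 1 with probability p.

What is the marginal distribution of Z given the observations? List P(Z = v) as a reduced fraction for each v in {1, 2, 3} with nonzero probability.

P(Z=1) = 4/5, P(Z=2) = 1/5

Enumerate traces; 2 have nonzero weight after conditioning:
  (X=1, Y=0, Z=2) weight 1/54
  (X=1, Y=1, Z=1) weight 2/27
Group by Z:
  weight(Z=1) = 2/27
  weight(Z=2) = 1/54
Total weight = 2/27 + 1/54 = 5/54
P(Z=1 | obs) = 2/27 / 5/54 = 4/5
P(Z=2 | obs) = 1/54 / 5/54 = 1/5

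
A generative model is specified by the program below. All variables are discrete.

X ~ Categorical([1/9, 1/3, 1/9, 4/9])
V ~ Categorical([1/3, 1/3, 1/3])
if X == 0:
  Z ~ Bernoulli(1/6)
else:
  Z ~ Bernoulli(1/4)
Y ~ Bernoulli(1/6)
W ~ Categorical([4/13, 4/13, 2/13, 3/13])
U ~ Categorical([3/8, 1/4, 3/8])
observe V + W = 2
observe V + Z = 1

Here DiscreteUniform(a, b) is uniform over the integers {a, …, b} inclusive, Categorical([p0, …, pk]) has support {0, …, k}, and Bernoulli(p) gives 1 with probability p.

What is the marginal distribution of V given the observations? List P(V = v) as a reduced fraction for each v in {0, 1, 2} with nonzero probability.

P(V=0) = 13/95, P(V=1) = 82/95

Enumerate traces; 48 have nonzero weight after conditioning:
  (X=0, V=0, Z=1, Y=0, W=2, U=0) weight 5/16848
  (X=0, V=0, Z=1, Y=0, W=2, U=1) weight 5/25272
  (X=0, V=0, Z=1, Y=0, W=2, U=2) weight 5/16848
  (X=0, V=0, Z=1, Y=1, W=2, U=0) weight 1/16848
  (X=0, V=0, Z=1, Y=1, W=2, U=1) weight 1/25272
  (X=0, V=0, Z=1, Y=1, W=2, U=2) weight 1/16848
  (X=0, V=1, Z=0, Y=0, W=1, U=0) weight 25/8424
  (X=0, V=1, Z=0, Y=0, W=1, U=1) weight 25/12636
  … 40 more
Group by V:
  weight(V=0) = 1/81
  weight(V=1) = 82/1053
Total weight = 1/81 + 82/1053 = 95/1053
P(V=0 | obs) = 1/81 / 95/1053 = 13/95
P(V=1 | obs) = 82/1053 / 95/1053 = 82/95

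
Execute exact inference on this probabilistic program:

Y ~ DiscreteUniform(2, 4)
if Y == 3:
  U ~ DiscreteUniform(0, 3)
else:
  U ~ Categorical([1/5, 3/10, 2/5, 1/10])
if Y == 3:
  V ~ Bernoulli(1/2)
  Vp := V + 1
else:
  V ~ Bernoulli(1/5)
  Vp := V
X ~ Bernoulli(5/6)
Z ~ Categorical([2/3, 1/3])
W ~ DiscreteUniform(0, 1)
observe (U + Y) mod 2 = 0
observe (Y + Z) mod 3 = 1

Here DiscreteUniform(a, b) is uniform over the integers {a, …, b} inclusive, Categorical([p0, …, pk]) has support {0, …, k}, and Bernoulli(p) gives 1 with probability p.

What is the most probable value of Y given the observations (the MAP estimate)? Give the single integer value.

argmax_v P(Y = v | obs) = 4

Enumerate traces; 32 have nonzero weight after conditioning:
  (Y=3, U=1, V=0, X=0, Z=1, W=0) weight 1/864
  (Y=3, U=1, V=0, X=0, Z=1, W=1) weight 1/864
  (Y=3, U=1, V=0, X=1, Z=1, W=0) weight 5/864
  (Y=3, U=1, V=0, X=1, Z=1, W=1) weight 5/864
  (Y=3, U=1, V=1, X=0, Z=1, W=0) weight 1/864
  (Y=3, U=1, V=1, X=0, Z=1, W=1) weight 1/864
  (Y=3, U=1, V=1, X=1, Z=1, W=0) weight 5/864
  (Y=3, U=1, V=1, X=1, Z=1, W=1) weight 5/864
  (Y=4, U=0, V=0, X=0, Z=0, W=0) weight 2/675
  … 23 more
Group by Y:
  weight(Y=3) = 1/18
  weight(Y=4) = 2/15
Total weight = 1/18 + 2/15 = 17/90
P(Y=3 | obs) = 1/18 / 17/90 = 5/17
P(Y=4 | obs) = 2/15 / 17/90 = 12/17
argmax = 4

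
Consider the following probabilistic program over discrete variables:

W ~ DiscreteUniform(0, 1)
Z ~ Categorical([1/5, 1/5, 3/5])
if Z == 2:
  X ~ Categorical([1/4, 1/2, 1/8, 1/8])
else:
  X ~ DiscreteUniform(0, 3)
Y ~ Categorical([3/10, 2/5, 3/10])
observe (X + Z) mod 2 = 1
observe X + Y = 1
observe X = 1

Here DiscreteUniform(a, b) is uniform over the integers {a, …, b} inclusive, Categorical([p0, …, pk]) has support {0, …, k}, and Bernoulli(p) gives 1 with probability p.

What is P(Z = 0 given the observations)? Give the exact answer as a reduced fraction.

P(Z = 0 | obs) = 1/7

Enumerate traces; 4 have nonzero weight after conditioning:
  (W=0, Z=0, X=1, Y=0) weight 3/400
  (W=0, Z=2, X=1, Y=0) weight 9/200
  (W=1, Z=0, X=1, Y=0) weight 3/400
  (W=1, Z=2, X=1, Y=0) weight 9/200
Group by Z:
  weight(Z=0) = 3/200
  weight(Z=2) = 9/100
Total weight = 3/200 + 9/100 = 21/200
P(Z=0 | obs) = 3/200 / 21/200 = 1/7
P(Z=2 | obs) = 9/100 / 21/200 = 6/7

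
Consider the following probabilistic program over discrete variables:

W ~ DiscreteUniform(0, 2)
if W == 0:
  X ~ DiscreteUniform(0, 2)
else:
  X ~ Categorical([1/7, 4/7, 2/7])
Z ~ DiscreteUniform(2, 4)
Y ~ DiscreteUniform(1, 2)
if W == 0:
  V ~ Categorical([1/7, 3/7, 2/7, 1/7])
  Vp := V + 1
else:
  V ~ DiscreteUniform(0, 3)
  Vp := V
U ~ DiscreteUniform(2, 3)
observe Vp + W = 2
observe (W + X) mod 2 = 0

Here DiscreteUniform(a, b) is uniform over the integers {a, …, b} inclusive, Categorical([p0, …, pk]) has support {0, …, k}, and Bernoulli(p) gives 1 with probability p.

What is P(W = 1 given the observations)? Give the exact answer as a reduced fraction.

P(W = 1 | obs) = 4/15

Enumerate traces; 60 have nonzero weight after conditioning:
  (W=0, X=0, Z=2, Y=1, V=1, U=2) weight 1/252
  (W=0, X=0, Z=2, Y=1, V=1, U=3) weight 1/252
  (W=0, X=0, Z=2, Y=2, V=1, U=2) weight 1/252
  (W=0, X=0, Z=2, Y=2, V=1, U=3) weight 1/252
  (W=0, X=0, Z=3, Y=1, V=1, U=2) weight 1/252
  (W=0, X=0, Z=3, Y=1, V=1, U=3) weight 1/252
  (W=0, X=0, Z=3, Y=2, V=1, U=2) weight 1/252
  (W=0, X=0, Z=3, Y=2, V=1, U=3) weight 1/252
  (W=1, X=1, Z=2, Y=1, V=1, U=2) weight 1/252
  (W=2, X=0, Z=2, Y=1, V=0, U=2) weight 1/1008
  … 50 more
Group by W:
  weight(W=0) = 2/21
  weight(W=1) = 1/21
  weight(W=2) = 1/28
Total weight = 2/21 + 1/21 + 1/28 = 5/28
P(W=0 | obs) = 2/21 / 5/28 = 8/15
P(W=1 | obs) = 1/21 / 5/28 = 4/15
P(W=2 | obs) = 1/28 / 5/28 = 1/5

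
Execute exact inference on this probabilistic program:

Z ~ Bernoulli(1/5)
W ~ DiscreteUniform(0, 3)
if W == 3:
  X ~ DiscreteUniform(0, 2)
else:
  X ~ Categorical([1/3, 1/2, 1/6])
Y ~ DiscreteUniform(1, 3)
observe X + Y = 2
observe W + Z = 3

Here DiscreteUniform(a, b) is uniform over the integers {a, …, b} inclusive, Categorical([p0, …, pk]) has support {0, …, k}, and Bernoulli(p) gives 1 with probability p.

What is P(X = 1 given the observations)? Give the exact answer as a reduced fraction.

P(X = 1 | obs) = 11/21

Enumerate traces; 4 have nonzero weight after conditioning:
  (Z=0, W=3, X=0, Y=2) weight 1/45
  (Z=0, W=3, X=1, Y=1) weight 1/45
  (Z=1, W=2, X=0, Y=2) weight 1/180
  (Z=1, W=2, X=1, Y=1) weight 1/120
Group by X:
  weight(X=0) = 1/36
  weight(X=1) = 11/360
Total weight = 1/36 + 11/360 = 7/120
P(X=0 | obs) = 1/36 / 7/120 = 10/21
P(X=1 | obs) = 11/360 / 7/120 = 11/21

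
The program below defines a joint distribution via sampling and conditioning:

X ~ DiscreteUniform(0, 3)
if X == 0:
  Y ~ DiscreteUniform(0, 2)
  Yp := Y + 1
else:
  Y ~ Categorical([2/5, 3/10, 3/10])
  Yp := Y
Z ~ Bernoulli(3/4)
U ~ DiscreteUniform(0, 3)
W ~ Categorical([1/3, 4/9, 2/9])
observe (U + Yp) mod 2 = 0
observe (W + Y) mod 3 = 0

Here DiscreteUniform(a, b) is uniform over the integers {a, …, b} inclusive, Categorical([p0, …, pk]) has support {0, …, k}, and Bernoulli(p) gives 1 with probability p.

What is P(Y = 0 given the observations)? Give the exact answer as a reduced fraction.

Enumerate traces; 48 have nonzero weight after conditioning:
  (X=0, Y=0, Z=0, U=1, W=0) weight 1/576
  (X=0, Y=0, Z=0, U=3, W=0) weight 1/576
  (X=0, Y=0, Z=1, U=1, W=0) weight 1/192
  (X=0, Y=0, Z=1, U=3, W=0) weight 1/192
  (X=0, Y=1, Z=0, U=0, W=2) weight 1/864
  (X=0, Y=1, Z=0, U=2, W=2) weight 1/864
  (X=0, Y=1, Z=1, U=0, W=2) weight 1/288
  (X=0, Y=1, Z=1, U=2, W=2) weight 1/288
  (X=0, Y=2, Z=0, U=1, W=1) weight 1/432
  … 39 more
Group by Y:
  weight(Y=0) = 23/360
  weight(Y=1) = 37/1080
  weight(Y=2) = 37/540
Total weight = 23/360 + 37/1080 + 37/540 = 1/6
P(Y=0 | obs) = 23/360 / 1/6 = 23/60
P(Y=1 | obs) = 37/1080 / 1/6 = 37/180
P(Y=2 | obs) = 37/540 / 1/6 = 37/90

P(Y = 0 | obs) = 23/60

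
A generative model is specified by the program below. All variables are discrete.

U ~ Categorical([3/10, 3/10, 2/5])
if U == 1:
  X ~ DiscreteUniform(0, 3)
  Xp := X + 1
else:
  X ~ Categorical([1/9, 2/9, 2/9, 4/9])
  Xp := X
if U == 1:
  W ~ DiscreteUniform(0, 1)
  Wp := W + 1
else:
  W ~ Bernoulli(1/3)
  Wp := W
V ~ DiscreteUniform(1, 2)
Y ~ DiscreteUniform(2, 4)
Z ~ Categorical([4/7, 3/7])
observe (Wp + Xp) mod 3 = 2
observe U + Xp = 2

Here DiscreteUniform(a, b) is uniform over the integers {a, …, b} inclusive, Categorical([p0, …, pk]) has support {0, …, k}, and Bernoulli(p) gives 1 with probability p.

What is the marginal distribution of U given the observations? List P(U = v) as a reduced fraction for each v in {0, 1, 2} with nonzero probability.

Enumerate traces; 24 have nonzero weight after conditioning:
  (U=0, X=2, W=0, V=1, Y=2, Z=0) weight 4/945
  (U=0, X=2, W=0, V=1, Y=2, Z=1) weight 1/315
  (U=0, X=2, W=0, V=1, Y=3, Z=0) weight 4/945
  (U=0, X=2, W=0, V=1, Y=3, Z=1) weight 1/315
  (U=0, X=2, W=0, V=1, Y=4, Z=0) weight 4/945
  (U=0, X=2, W=0, V=1, Y=4, Z=1) weight 1/315
  (U=0, X=2, W=0, V=2, Y=2, Z=0) weight 4/945
  (U=0, X=2, W=0, V=2, Y=2, Z=1) weight 1/315
  (U=1, X=0, W=0, V=1, Y=2, Z=0) weight 1/280
  … 15 more
Group by U:
  weight(U=0) = 2/45
  weight(U=1) = 3/80
Total weight = 2/45 + 3/80 = 59/720
P(U=0 | obs) = 2/45 / 59/720 = 32/59
P(U=1 | obs) = 3/80 / 59/720 = 27/59

P(U=0) = 32/59, P(U=1) = 27/59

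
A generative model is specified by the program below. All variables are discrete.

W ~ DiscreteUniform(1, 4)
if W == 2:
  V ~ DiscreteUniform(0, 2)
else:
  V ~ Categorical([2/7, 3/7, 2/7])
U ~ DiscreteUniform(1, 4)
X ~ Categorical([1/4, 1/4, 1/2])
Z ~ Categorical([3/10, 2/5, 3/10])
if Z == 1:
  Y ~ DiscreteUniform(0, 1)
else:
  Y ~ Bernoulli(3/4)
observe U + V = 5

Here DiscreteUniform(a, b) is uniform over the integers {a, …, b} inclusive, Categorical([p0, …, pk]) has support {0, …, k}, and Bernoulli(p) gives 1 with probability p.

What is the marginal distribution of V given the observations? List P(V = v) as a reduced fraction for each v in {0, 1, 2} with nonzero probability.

P(V=1) = 34/59, P(V=2) = 25/59

Enumerate traces; 144 have nonzero weight after conditioning:
  (W=1, V=1, U=4, X=0, Z=0, Y=0) weight 9/17920
  (W=1, V=1, U=4, X=0, Z=0, Y=1) weight 27/17920
  (W=1, V=1, U=4, X=0, Z=1, Y=0) weight 3/2240
  (W=1, V=1, U=4, X=0, Z=1, Y=1) weight 3/2240
  (W=1, V=1, U=4, X=0, Z=2, Y=0) weight 9/17920
  (W=1, V=1, U=4, X=0, Z=2, Y=1) weight 27/17920
  (W=1, V=1, U=4, X=1, Z=0, Y=0) weight 9/17920
  (W=1, V=1, U=4, X=1, Z=0, Y=1) weight 27/17920
  (W=1, V=2, U=3, X=0, Z=0, Y=0) weight 3/8960
  … 135 more
Group by V:
  weight(V=1) = 17/168
  weight(V=2) = 25/336
Total weight = 17/168 + 25/336 = 59/336
P(V=1 | obs) = 17/168 / 59/336 = 34/59
P(V=2 | obs) = 25/336 / 59/336 = 25/59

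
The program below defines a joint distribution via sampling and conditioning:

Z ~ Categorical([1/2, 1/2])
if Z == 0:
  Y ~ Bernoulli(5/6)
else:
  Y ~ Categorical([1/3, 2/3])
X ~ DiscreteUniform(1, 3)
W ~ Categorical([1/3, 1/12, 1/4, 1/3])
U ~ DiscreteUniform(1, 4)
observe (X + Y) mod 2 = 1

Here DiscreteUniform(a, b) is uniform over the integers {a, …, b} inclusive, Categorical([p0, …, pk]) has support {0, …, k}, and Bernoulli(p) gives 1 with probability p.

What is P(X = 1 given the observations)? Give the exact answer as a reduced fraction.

P(X = 1 | obs) = 1/5

Enumerate traces; 96 have nonzero weight after conditioning:
  (Z=0, Y=0, X=1, W=0, U=1) weight 1/432
  (Z=0, Y=0, X=1, W=0, U=2) weight 1/432
  (Z=0, Y=0, X=1, W=0, U=3) weight 1/432
  (Z=0, Y=0, X=1, W=0, U=4) weight 1/432
  (Z=0, Y=0, X=1, W=1, U=1) weight 1/1728
  (Z=0, Y=0, X=1, W=1, U=2) weight 1/1728
  (Z=0, Y=0, X=1, W=1, U=3) weight 1/1728
  (Z=0, Y=0, X=1, W=1, U=4) weight 1/1728
  (Z=0, Y=0, X=3, W=0, U=1) weight 1/432
  (Z=0, Y=1, X=2, W=0, U=1) weight 5/432
  … 86 more
Group by X:
  weight(X=1) = 1/12
  weight(X=2) = 1/4
  weight(X=3) = 1/12
Total weight = 1/12 + 1/4 + 1/12 = 5/12
P(X=1 | obs) = 1/12 / 5/12 = 1/5
P(X=2 | obs) = 1/4 / 5/12 = 3/5
P(X=3 | obs) = 1/12 / 5/12 = 1/5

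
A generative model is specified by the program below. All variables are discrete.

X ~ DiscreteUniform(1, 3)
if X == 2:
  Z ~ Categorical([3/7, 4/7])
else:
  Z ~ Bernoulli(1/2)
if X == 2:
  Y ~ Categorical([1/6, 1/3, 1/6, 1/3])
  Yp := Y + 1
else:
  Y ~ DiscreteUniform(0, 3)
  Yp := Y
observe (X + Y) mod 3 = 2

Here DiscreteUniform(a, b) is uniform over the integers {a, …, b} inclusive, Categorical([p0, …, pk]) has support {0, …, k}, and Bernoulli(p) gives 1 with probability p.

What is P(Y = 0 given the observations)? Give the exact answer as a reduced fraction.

Enumerate traces; 8 have nonzero weight after conditioning:
  (X=1, Z=0, Y=1) weight 1/24
  (X=1, Z=1, Y=1) weight 1/24
  (X=2, Z=0, Y=0) weight 1/42
  (X=2, Z=0, Y=3) weight 1/21
  (X=2, Z=1, Y=0) weight 2/63
  (X=2, Z=1, Y=3) weight 4/63
  (X=3, Z=0, Y=2) weight 1/24
  (X=3, Z=1, Y=2) weight 1/24
Group by Y:
  weight(Y=0) = 1/18
  weight(Y=1) = 1/12
  weight(Y=2) = 1/12
  weight(Y=3) = 1/9
Total weight = 1/18 + 1/12 + 1/12 + 1/9 = 1/3
P(Y=0 | obs) = 1/18 / 1/3 = 1/6
P(Y=1 | obs) = 1/12 / 1/3 = 1/4
P(Y=2 | obs) = 1/12 / 1/3 = 1/4
P(Y=3 | obs) = 1/9 / 1/3 = 1/3

P(Y = 0 | obs) = 1/6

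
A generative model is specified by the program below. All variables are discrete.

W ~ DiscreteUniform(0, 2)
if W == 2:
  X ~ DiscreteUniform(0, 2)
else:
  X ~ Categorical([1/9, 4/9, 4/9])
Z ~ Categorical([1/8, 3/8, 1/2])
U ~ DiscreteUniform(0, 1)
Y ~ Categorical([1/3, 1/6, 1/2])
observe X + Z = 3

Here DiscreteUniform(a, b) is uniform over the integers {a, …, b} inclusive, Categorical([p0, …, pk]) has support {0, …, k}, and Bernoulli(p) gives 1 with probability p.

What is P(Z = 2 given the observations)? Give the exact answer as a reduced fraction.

Enumerate traces; 36 have nonzero weight after conditioning:
  (W=0, X=1, Z=2, U=0, Y=0) weight 1/81
  (W=0, X=1, Z=2, U=0, Y=1) weight 1/162
  (W=0, X=1, Z=2, U=0, Y=2) weight 1/54
  (W=0, X=1, Z=2, U=1, Y=0) weight 1/81
  (W=0, X=1, Z=2, U=1, Y=1) weight 1/162
  (W=0, X=1, Z=2, U=1, Y=2) weight 1/54
  (W=0, X=2, Z=1, U=0, Y=0) weight 1/108
  (W=0, X=2, Z=1, U=0, Y=1) weight 1/216
  … 28 more
Group by Z:
  weight(Z=1) = 11/72
  weight(Z=2) = 11/54
Total weight = 11/72 + 11/54 = 77/216
P(Z=1 | obs) = 11/72 / 77/216 = 3/7
P(Z=2 | obs) = 11/54 / 77/216 = 4/7

P(Z = 2 | obs) = 4/7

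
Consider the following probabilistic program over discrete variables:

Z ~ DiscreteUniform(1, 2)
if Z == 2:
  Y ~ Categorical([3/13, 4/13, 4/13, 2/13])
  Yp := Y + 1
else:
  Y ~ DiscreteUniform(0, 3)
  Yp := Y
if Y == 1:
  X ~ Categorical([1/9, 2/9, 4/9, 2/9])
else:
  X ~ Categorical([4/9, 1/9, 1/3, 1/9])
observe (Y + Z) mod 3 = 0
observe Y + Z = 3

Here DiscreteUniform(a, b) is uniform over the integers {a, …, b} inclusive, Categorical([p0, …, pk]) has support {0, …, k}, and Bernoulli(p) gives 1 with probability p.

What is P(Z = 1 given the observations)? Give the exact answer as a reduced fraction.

P(Z = 1 | obs) = 13/29

Enumerate traces; 8 have nonzero weight after conditioning:
  (Z=1, Y=2, X=0) weight 1/18
  (Z=1, Y=2, X=1) weight 1/72
  (Z=1, Y=2, X=2) weight 1/24
  (Z=1, Y=2, X=3) weight 1/72
  (Z=2, Y=1, X=0) weight 2/117
  (Z=2, Y=1, X=1) weight 4/117
  (Z=2, Y=1, X=2) weight 8/117
  (Z=2, Y=1, X=3) weight 4/117
Group by Z:
  weight(Z=1) = 1/8
  weight(Z=2) = 2/13
Total weight = 1/8 + 2/13 = 29/104
P(Z=1 | obs) = 1/8 / 29/104 = 13/29
P(Z=2 | obs) = 2/13 / 29/104 = 16/29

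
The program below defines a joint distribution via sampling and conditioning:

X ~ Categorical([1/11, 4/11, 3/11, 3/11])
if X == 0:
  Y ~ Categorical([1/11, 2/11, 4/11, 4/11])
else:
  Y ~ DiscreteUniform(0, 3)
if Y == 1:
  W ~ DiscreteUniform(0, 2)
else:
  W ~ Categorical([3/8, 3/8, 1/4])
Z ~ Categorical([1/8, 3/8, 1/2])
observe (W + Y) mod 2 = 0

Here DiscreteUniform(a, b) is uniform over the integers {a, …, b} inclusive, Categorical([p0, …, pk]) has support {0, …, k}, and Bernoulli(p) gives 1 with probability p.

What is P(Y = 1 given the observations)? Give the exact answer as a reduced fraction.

P(Y = 1 | obs) = 472/2839

Enumerate traces; 72 have nonzero weight after conditioning:
  (X=0, Y=0, W=0, Z=0) weight 3/7744
  (X=0, Y=0, W=0, Z=1) weight 9/7744
  (X=0, Y=0, W=0, Z=2) weight 3/1936
  (X=0, Y=0, W=2, Z=0) weight 1/3872
  (X=0, Y=0, W=2, Z=1) weight 3/3872
  (X=0, Y=0, W=2, Z=2) weight 1/968
  (X=0, Y=1, W=1, Z=0) weight 1/1452
  (X=0, Y=1, W=1, Z=1) weight 1/484
  (X=0, Y=2, W=0, Z=0) weight 3/1936
  (X=0, Y=3, W=1, Z=0) weight 3/1936
  … 62 more
Group by Y:
  weight(Y=0) = 285/1936
  weight(Y=1) = 59/726
  weight(Y=2) = 315/1936
  weight(Y=3) = 189/1936
Total weight = 285/1936 + 59/726 + 315/1936 + 189/1936 = 2839/5808
P(Y=0 | obs) = 285/1936 / 2839/5808 = 855/2839
P(Y=1 | obs) = 59/726 / 2839/5808 = 472/2839
P(Y=2 | obs) = 315/1936 / 2839/5808 = 945/2839
P(Y=3 | obs) = 189/1936 / 2839/5808 = 567/2839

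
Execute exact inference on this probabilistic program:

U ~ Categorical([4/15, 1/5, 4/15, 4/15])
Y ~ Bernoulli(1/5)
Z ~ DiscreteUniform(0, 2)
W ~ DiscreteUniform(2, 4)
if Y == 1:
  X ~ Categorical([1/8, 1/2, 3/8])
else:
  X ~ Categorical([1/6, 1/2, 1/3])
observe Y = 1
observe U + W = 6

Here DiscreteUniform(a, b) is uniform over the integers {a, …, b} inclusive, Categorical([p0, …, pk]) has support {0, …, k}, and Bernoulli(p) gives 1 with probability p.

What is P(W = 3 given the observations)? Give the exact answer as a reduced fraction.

P(W = 3 | obs) = 1/2

Enumerate traces; 18 have nonzero weight after conditioning:
  (U=2, Y=1, Z=0, W=4, X=0) weight 1/1350
  (U=2, Y=1, Z=0, W=4, X=1) weight 2/675
  (U=2, Y=1, Z=0, W=4, X=2) weight 1/450
  (U=2, Y=1, Z=1, W=4, X=0) weight 1/1350
  (U=2, Y=1, Z=1, W=4, X=1) weight 2/675
  (U=2, Y=1, Z=1, W=4, X=2) weight 1/450
  (U=2, Y=1, Z=2, W=4, X=0) weight 1/1350
  (U=2, Y=1, Z=2, W=4, X=1) weight 2/675
  (U=3, Y=1, Z=0, W=3, X=0) weight 1/1350
  … 9 more
Group by W:
  weight(W=3) = 4/225
  weight(W=4) = 4/225
Total weight = 4/225 + 4/225 = 8/225
P(W=3 | obs) = 4/225 / 8/225 = 1/2
P(W=4 | obs) = 4/225 / 8/225 = 1/2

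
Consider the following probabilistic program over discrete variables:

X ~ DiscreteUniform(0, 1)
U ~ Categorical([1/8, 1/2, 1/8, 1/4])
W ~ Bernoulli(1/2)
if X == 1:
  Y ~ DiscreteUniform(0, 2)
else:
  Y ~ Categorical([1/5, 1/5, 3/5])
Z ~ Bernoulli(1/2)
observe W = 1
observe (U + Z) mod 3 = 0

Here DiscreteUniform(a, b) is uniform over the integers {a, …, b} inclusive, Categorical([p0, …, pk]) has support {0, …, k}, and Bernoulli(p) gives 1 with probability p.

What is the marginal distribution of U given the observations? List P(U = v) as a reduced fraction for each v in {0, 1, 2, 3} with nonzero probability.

Enumerate traces; 18 have nonzero weight after conditioning:
  (X=0, U=0, W=1, Y=0, Z=0) weight 1/320
  (X=0, U=0, W=1, Y=1, Z=0) weight 1/320
  (X=0, U=0, W=1, Y=2, Z=0) weight 3/320
  (X=0, U=2, W=1, Y=0, Z=1) weight 1/320
  (X=0, U=2, W=1, Y=1, Z=1) weight 1/320
  (X=0, U=2, W=1, Y=2, Z=1) weight 3/320
  (X=0, U=3, W=1, Y=0, Z=0) weight 1/160
  (X=0, U=3, W=1, Y=1, Z=0) weight 1/160
  … 10 more
Group by U:
  weight(U=0) = 1/32
  weight(U=2) = 1/32
  weight(U=3) = 1/16
Total weight = 1/32 + 1/32 + 1/16 = 1/8
P(U=0 | obs) = 1/32 / 1/8 = 1/4
P(U=2 | obs) = 1/32 / 1/8 = 1/4
P(U=3 | obs) = 1/16 / 1/8 = 1/2

P(U=0) = 1/4, P(U=2) = 1/4, P(U=3) = 1/2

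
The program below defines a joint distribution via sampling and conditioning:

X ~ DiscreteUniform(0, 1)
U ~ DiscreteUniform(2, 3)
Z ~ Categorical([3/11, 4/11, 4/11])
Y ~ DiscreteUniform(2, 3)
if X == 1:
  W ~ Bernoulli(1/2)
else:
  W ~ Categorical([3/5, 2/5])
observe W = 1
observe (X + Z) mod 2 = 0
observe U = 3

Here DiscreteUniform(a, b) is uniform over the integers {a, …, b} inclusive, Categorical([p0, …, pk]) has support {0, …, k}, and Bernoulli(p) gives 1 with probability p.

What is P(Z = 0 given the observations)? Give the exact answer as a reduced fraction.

Enumerate traces; 6 have nonzero weight after conditioning:
  (X=0, U=3, Z=0, Y=2, W=1) weight 3/220
  (X=0, U=3, Z=0, Y=3, W=1) weight 3/220
  (X=0, U=3, Z=2, Y=2, W=1) weight 1/55
  (X=0, U=3, Z=2, Y=3, W=1) weight 1/55
  (X=1, U=3, Z=1, Y=2, W=1) weight 1/44
  (X=1, U=3, Z=1, Y=3, W=1) weight 1/44
Group by Z:
  weight(Z=0) = 3/110
  weight(Z=1) = 1/22
  weight(Z=2) = 2/55
Total weight = 3/110 + 1/22 + 2/55 = 6/55
P(Z=0 | obs) = 3/110 / 6/55 = 1/4
P(Z=1 | obs) = 1/22 / 6/55 = 5/12
P(Z=2 | obs) = 2/55 / 6/55 = 1/3

P(Z = 0 | obs) = 1/4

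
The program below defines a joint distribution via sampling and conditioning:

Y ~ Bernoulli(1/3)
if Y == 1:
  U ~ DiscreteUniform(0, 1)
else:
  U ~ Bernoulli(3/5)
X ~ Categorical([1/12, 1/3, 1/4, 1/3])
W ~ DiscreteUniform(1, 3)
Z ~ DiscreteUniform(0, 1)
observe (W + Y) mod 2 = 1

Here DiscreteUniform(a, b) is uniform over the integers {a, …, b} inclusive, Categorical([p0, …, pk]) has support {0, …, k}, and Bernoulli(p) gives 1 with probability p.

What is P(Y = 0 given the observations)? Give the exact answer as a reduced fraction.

Enumerate traces; 48 have nonzero weight after conditioning:
  (Y=0, U=0, X=0, W=1, Z=0) weight 1/270
  (Y=0, U=0, X=0, W=1, Z=1) weight 1/270
  (Y=0, U=0, X=0, W=3, Z=0) weight 1/270
  (Y=0, U=0, X=0, W=3, Z=1) weight 1/270
  (Y=0, U=0, X=1, W=1, Z=0) weight 2/135
  (Y=0, U=0, X=1, W=1, Z=1) weight 2/135
  (Y=0, U=0, X=1, W=3, Z=0) weight 2/135
  (Y=0, U=0, X=1, W=3, Z=1) weight 2/135
  (Y=1, U=0, X=0, W=2, Z=0) weight 1/432
  … 39 more
Group by Y:
  weight(Y=0) = 4/9
  weight(Y=1) = 1/9
Total weight = 4/9 + 1/9 = 5/9
P(Y=0 | obs) = 4/9 / 5/9 = 4/5
P(Y=1 | obs) = 1/9 / 5/9 = 1/5

P(Y = 0 | obs) = 4/5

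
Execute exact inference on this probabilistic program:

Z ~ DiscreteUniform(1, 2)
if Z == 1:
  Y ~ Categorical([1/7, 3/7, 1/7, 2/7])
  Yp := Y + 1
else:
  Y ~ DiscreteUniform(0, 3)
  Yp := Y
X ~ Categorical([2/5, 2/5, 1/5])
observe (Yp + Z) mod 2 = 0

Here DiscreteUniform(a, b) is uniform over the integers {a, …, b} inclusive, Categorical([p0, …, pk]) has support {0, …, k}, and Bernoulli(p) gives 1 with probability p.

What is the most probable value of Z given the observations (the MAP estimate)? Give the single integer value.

Enumerate traces; 12 have nonzero weight after conditioning:
  (Z=1, Y=0, X=0) weight 1/35
  (Z=1, Y=0, X=1) weight 1/35
  (Z=1, Y=0, X=2) weight 1/70
  (Z=1, Y=2, X=0) weight 1/35
  (Z=1, Y=2, X=1) weight 1/35
  (Z=1, Y=2, X=2) weight 1/70
  (Z=2, Y=0, X=0) weight 1/20
  (Z=2, Y=0, X=1) weight 1/20
  … 4 more
Group by Z:
  weight(Z=1) = 1/7
  weight(Z=2) = 1/4
Total weight = 1/7 + 1/4 = 11/28
P(Z=1 | obs) = 1/7 / 11/28 = 4/11
P(Z=2 | obs) = 1/4 / 11/28 = 7/11
argmax = 2

argmax_v P(Z = v | obs) = 2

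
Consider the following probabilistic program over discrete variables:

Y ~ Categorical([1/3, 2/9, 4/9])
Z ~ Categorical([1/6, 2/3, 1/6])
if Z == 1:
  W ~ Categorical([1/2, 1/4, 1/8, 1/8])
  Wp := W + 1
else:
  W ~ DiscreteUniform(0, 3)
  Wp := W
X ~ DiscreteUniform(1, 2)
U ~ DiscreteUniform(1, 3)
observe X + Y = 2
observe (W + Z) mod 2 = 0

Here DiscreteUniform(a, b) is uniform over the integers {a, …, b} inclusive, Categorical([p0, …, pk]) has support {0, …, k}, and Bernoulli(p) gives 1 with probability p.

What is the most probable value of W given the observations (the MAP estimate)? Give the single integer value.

Enumerate traces; 36 have nonzero weight after conditioning:
  (Y=0, Z=0, W=0, X=2, U=1) weight 1/432
  (Y=0, Z=0, W=0, X=2, U=2) weight 1/432
  (Y=0, Z=0, W=0, X=2, U=3) weight 1/432
  (Y=0, Z=0, W=2, X=2, U=1) weight 1/432
  (Y=0, Z=0, W=2, X=2, U=2) weight 1/432
  (Y=0, Z=0, W=2, X=2, U=3) weight 1/432
  (Y=0, Z=1, W=1, X=2, U=1) weight 1/108
  (Y=0, Z=1, W=1, X=2, U=2) weight 1/108
  (Y=0, Z=1, W=3, X=2, U=1) weight 1/216
  … 27 more
Group by W:
  weight(W=0) = 5/216
  weight(W=1) = 5/108
  weight(W=2) = 5/216
  weight(W=3) = 5/216
Total weight = 5/216 + 5/108 + 5/216 + 5/216 = 25/216
P(W=0 | obs) = 5/216 / 25/216 = 1/5
P(W=1 | obs) = 5/108 / 25/216 = 2/5
P(W=2 | obs) = 5/216 / 25/216 = 1/5
P(W=3 | obs) = 5/216 / 25/216 = 1/5
argmax = 1

argmax_v P(W = v | obs) = 1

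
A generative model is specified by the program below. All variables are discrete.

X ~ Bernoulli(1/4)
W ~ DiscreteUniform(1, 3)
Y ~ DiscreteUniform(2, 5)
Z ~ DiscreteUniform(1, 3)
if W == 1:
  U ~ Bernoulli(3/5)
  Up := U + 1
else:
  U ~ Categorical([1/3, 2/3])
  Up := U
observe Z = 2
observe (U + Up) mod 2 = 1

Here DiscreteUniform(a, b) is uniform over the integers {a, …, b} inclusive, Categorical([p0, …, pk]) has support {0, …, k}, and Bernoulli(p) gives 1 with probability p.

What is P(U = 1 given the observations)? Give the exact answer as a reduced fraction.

P(U = 1 | obs) = 3/5

Enumerate traces; 16 have nonzero weight after conditioning:
  (X=0, W=1, Y=2, Z=2, U=0) weight 1/120
  (X=0, W=1, Y=2, Z=2, U=1) weight 1/80
  (X=0, W=1, Y=3, Z=2, U=0) weight 1/120
  (X=0, W=1, Y=3, Z=2, U=1) weight 1/80
  (X=0, W=1, Y=4, Z=2, U=0) weight 1/120
  (X=0, W=1, Y=4, Z=2, U=1) weight 1/80
  (X=0, W=1, Y=5, Z=2, U=0) weight 1/120
  (X=0, W=1, Y=5, Z=2, U=1) weight 1/80
  … 8 more
Group by U:
  weight(U=0) = 2/45
  weight(U=1) = 1/15
Total weight = 2/45 + 1/15 = 1/9
P(U=0 | obs) = 2/45 / 1/9 = 2/5
P(U=1 | obs) = 1/15 / 1/9 = 3/5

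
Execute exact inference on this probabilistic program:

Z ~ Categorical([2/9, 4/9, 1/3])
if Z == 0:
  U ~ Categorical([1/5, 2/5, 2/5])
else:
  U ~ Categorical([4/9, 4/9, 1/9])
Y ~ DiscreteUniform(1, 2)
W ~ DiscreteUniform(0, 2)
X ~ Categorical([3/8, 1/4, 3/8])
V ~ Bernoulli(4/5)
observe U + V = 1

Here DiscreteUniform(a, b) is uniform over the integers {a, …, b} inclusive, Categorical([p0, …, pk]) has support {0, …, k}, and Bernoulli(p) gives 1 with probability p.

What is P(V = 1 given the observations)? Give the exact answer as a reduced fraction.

Enumerate traces; 108 have nonzero weight after conditioning:
  (Z=0, U=0, Y=1, W=0, X=0, V=1) weight 1/450
  (Z=0, U=0, Y=1, W=0, X=1, V=1) weight 1/675
  (Z=0, U=0, Y=1, W=0, X=2, V=1) weight 1/450
  (Z=0, U=0, Y=1, W=1, X=0, V=1) weight 1/450
  (Z=0, U=0, Y=1, W=1, X=1, V=1) weight 1/675
  (Z=0, U=0, Y=1, W=1, X=2, V=1) weight 1/450
  (Z=0, U=0, Y=1, W=2, X=0, V=1) weight 1/450
  (Z=0, U=0, Y=1, W=2, X=1, V=1) weight 1/675
  (Z=0, U=1, Y=1, W=0, X=0, V=0) weight 1/900
  … 99 more
Group by V:
  weight(V=0) = 176/2025
  weight(V=1) = 632/2025
Total weight = 176/2025 + 632/2025 = 808/2025
P(V=0 | obs) = 176/2025 / 808/2025 = 22/101
P(V=1 | obs) = 632/2025 / 808/2025 = 79/101

P(V = 1 | obs) = 79/101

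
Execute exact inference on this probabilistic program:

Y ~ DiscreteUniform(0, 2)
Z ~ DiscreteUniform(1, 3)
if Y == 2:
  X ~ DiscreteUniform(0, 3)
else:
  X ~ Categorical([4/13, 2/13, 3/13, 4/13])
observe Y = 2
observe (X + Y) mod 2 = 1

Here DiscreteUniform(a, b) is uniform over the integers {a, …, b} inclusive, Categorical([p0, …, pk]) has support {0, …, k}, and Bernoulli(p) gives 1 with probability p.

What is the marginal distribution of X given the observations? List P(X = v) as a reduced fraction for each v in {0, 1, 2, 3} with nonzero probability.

P(X=1) = 1/2, P(X=3) = 1/2

Enumerate traces; 6 have nonzero weight after conditioning:
  (Y=2, Z=1, X=1) weight 1/36
  (Y=2, Z=1, X=3) weight 1/36
  (Y=2, Z=2, X=1) weight 1/36
  (Y=2, Z=2, X=3) weight 1/36
  (Y=2, Z=3, X=1) weight 1/36
  (Y=2, Z=3, X=3) weight 1/36
Group by X:
  weight(X=1) = 1/12
  weight(X=3) = 1/12
Total weight = 1/12 + 1/12 = 1/6
P(X=1 | obs) = 1/12 / 1/6 = 1/2
P(X=3 | obs) = 1/12 / 1/6 = 1/2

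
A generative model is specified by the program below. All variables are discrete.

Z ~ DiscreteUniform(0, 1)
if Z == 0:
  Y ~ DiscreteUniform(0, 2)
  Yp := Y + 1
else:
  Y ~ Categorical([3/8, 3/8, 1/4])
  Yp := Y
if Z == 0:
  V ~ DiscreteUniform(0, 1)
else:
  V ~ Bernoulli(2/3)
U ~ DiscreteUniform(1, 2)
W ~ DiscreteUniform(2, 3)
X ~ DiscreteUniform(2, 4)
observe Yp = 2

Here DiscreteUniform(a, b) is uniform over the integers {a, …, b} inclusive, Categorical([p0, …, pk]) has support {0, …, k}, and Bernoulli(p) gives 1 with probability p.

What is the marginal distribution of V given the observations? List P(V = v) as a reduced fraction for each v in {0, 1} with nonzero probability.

Enumerate traces; 48 have nonzero weight after conditioning:
  (Z=0, Y=1, V=0, U=1, W=2, X=2) weight 1/144
  (Z=0, Y=1, V=0, U=1, W=2, X=3) weight 1/144
  (Z=0, Y=1, V=0, U=1, W=2, X=4) weight 1/144
  (Z=0, Y=1, V=0, U=1, W=3, X=2) weight 1/144
  (Z=0, Y=1, V=0, U=1, W=3, X=3) weight 1/144
  (Z=0, Y=1, V=0, U=1, W=3, X=4) weight 1/144
  (Z=0, Y=1, V=0, U=2, W=2, X=2) weight 1/144
  (Z=0, Y=1, V=0, U=2, W=2, X=3) weight 1/144
  (Z=0, Y=1, V=1, U=1, W=2, X=2) weight 1/144
  … 39 more
Group by V:
  weight(V=0) = 1/8
  weight(V=1) = 1/6
Total weight = 1/8 + 1/6 = 7/24
P(V=0 | obs) = 1/8 / 7/24 = 3/7
P(V=1 | obs) = 1/6 / 7/24 = 4/7

P(V=0) = 3/7, P(V=1) = 4/7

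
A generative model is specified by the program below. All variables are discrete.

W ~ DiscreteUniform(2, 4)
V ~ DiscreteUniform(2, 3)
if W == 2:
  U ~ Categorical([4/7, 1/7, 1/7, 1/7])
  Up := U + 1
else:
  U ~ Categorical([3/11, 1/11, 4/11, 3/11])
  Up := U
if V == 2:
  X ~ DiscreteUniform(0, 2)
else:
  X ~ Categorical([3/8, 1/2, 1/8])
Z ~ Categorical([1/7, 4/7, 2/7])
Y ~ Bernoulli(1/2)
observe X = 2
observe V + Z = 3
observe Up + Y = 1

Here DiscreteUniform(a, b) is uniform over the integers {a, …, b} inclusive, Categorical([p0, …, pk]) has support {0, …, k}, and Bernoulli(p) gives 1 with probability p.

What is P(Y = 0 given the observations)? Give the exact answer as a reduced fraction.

Enumerate traces; 10 have nonzero weight after conditioning:
  (W=2, V=2, U=0, X=2, Z=1, Y=0) weight 4/441
  (W=2, V=3, U=0, X=2, Z=0, Y=0) weight 1/1176
  (W=3, V=2, U=0, X=2, Z=1, Y=1) weight 1/231
  (W=3, V=2, U=1, X=2, Z=1, Y=0) weight 1/693
  (W=3, V=3, U=0, X=2, Z=0, Y=1) weight 1/2464
  (W=3, V=3, U=1, X=2, Z=0, Y=0) weight 1/7392
  (W=4, V=2, U=0, X=2, Z=1, Y=1) weight 1/231
  (W=4, V=2, U=1, X=2, Z=1, Y=0) weight 1/693
  … 2 more
Group by Y:
  weight(Y=0) = 145/11088
  weight(Y=1) = 5/528
Total weight = 145/11088 + 5/528 = 125/5544
P(Y=0 | obs) = 145/11088 / 125/5544 = 29/50
P(Y=1 | obs) = 5/528 / 125/5544 = 21/50

P(Y = 0 | obs) = 29/50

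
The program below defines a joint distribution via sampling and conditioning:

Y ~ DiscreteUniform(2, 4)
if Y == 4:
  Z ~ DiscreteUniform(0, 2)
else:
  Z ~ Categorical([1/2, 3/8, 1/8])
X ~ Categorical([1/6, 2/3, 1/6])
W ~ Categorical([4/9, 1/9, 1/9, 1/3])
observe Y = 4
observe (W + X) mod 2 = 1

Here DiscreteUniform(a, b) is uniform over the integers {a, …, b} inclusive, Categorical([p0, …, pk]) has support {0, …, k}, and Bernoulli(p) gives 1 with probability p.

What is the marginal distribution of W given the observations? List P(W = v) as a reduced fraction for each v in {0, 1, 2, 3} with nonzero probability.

P(W=0) = 4/7, P(W=1) = 1/14, P(W=2) = 1/7, P(W=3) = 3/14

Enumerate traces; 18 have nonzero weight after conditioning:
  (Y=4, Z=0, X=0, W=1) weight 1/486
  (Y=4, Z=0, X=0, W=3) weight 1/162
  (Y=4, Z=0, X=1, W=0) weight 8/243
  (Y=4, Z=0, X=1, W=2) weight 2/243
  (Y=4, Z=0, X=2, W=1) weight 1/486
  (Y=4, Z=0, X=2, W=3) weight 1/162
  (Y=4, Z=1, X=0, W=1) weight 1/486
  (Y=4, Z=1, X=0, W=3) weight 1/162
  … 10 more
Group by W:
  weight(W=0) = 8/81
  weight(W=1) = 1/81
  weight(W=2) = 2/81
  weight(W=3) = 1/27
Total weight = 8/81 + 1/81 + 2/81 + 1/27 = 14/81
P(W=0 | obs) = 8/81 / 14/81 = 4/7
P(W=1 | obs) = 1/81 / 14/81 = 1/14
P(W=2 | obs) = 2/81 / 14/81 = 1/7
P(W=3 | obs) = 1/27 / 14/81 = 3/14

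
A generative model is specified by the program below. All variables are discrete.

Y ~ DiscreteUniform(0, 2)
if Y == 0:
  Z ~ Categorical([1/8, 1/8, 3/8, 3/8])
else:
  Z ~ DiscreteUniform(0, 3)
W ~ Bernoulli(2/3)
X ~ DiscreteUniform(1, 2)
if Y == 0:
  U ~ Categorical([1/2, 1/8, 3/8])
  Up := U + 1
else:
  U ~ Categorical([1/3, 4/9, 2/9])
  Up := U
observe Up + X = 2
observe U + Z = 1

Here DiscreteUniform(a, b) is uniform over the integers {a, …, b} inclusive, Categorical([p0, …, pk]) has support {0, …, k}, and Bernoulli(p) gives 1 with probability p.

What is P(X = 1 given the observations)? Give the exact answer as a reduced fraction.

P(X = 1 | obs) = 41/65

Enumerate traces; 10 have nonzero weight after conditioning:
  (Y=0, Z=1, W=0, X=1, U=0) weight 1/288
  (Y=0, Z=1, W=1, X=1, U=0) weight 1/144
  (Y=1, Z=0, W=0, X=1, U=1) weight 1/162
  (Y=1, Z=0, W=1, X=1, U=1) weight 1/81
  (Y=1, Z=1, W=0, X=2, U=0) weight 1/216
  (Y=1, Z=1, W=1, X=2, U=0) weight 1/108
  (Y=2, Z=0, W=0, X=1, U=1) weight 1/162
  (Y=2, Z=0, W=1, X=1, U=1) weight 1/81
  … 2 more
Group by X:
  weight(X=1) = 41/864
  weight(X=2) = 1/36
Total weight = 41/864 + 1/36 = 65/864
P(X=1 | obs) = 41/864 / 65/864 = 41/65
P(X=2 | obs) = 1/36 / 65/864 = 24/65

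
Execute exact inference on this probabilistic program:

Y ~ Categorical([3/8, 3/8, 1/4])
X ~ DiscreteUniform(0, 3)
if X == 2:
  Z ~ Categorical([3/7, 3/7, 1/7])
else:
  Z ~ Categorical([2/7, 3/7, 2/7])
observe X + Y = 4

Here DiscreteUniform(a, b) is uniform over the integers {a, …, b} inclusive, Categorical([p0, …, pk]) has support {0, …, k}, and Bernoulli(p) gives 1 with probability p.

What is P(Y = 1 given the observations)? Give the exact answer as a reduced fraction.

P(Y = 1 | obs) = 3/5

Enumerate traces; 6 have nonzero weight after conditioning:
  (Y=1, X=3, Z=0) weight 3/112
  (Y=1, X=3, Z=1) weight 9/224
  (Y=1, X=3, Z=2) weight 3/112
  (Y=2, X=2, Z=0) weight 3/112
  (Y=2, X=2, Z=1) weight 3/112
  (Y=2, X=2, Z=2) weight 1/112
Group by Y:
  weight(Y=1) = 3/32
  weight(Y=2) = 1/16
Total weight = 3/32 + 1/16 = 5/32
P(Y=1 | obs) = 3/32 / 5/32 = 3/5
P(Y=2 | obs) = 1/16 / 5/32 = 2/5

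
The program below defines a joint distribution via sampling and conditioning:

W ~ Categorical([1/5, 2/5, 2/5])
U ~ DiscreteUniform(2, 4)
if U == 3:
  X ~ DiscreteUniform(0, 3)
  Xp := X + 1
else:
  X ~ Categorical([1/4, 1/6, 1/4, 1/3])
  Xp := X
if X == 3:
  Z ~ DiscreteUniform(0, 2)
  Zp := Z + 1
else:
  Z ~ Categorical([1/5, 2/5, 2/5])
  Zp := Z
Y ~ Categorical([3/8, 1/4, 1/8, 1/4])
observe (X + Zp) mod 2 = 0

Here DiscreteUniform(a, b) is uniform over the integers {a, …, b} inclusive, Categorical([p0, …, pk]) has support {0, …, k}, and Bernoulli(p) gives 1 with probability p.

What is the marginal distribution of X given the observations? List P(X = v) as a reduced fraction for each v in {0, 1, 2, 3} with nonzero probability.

Enumerate traces; 252 have nonzero weight after conditioning:
  (W=0, U=2, X=0, Z=0, Y=0) weight 1/800
  (W=0, U=2, X=0, Z=0, Y=1) weight 1/1200
  (W=0, U=2, X=0, Z=0, Y=2) weight 1/2400
  (W=0, U=2, X=0, Z=0, Y=3) weight 1/1200
  (W=0, U=2, X=0, Z=2, Y=0) weight 1/400
  (W=0, U=2, X=0, Z=2, Y=1) weight 1/600
  (W=0, U=2, X=0, Z=2, Y=2) weight 1/1200
  (W=0, U=2, X=0, Z=2, Y=3) weight 1/600
  (W=0, U=2, X=1, Z=1, Y=0) weight 1/600
  (W=0, U=2, X=2, Z=0, Y=0) weight 1/800
  … 242 more
Group by X:
  weight(X=0) = 3/20
  weight(X=1) = 7/90
  weight(X=2) = 3/20
  weight(X=3) = 11/54
Total weight = 3/20 + 7/90 + 3/20 + 11/54 = 157/270
P(X=0 | obs) = 3/20 / 157/270 = 81/314
P(X=1 | obs) = 7/90 / 157/270 = 21/157
P(X=2 | obs) = 3/20 / 157/270 = 81/314
P(X=3 | obs) = 11/54 / 157/270 = 55/157

P(X=0) = 81/314, P(X=1) = 21/157, P(X=2) = 81/314, P(X=3) = 55/157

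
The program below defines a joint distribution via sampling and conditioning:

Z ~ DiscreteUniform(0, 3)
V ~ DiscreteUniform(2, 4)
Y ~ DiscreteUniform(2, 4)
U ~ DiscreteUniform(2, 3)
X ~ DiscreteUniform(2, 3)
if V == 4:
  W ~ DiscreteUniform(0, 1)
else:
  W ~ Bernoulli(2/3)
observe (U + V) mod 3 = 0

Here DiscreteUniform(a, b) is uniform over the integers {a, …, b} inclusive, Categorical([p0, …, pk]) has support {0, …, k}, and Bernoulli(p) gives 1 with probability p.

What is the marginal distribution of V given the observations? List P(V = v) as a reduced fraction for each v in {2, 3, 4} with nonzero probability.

P(V=3) = 1/2, P(V=4) = 1/2

Enumerate traces; 96 have nonzero weight after conditioning:
  (Z=0, V=3, Y=2, U=3, X=2, W=0) weight 1/432
  (Z=0, V=3, Y=2, U=3, X=2, W=1) weight 1/216
  (Z=0, V=3, Y=2, U=3, X=3, W=0) weight 1/432
  (Z=0, V=3, Y=2, U=3, X=3, W=1) weight 1/216
  (Z=0, V=3, Y=3, U=3, X=2, W=0) weight 1/432
  (Z=0, V=3, Y=3, U=3, X=2, W=1) weight 1/216
  (Z=0, V=3, Y=3, U=3, X=3, W=0) weight 1/432
  (Z=0, V=3, Y=3, U=3, X=3, W=1) weight 1/216
  (Z=0, V=4, Y=2, U=2, X=2, W=0) weight 1/288
  … 87 more
Group by V:
  weight(V=3) = 1/6
  weight(V=4) = 1/6
Total weight = 1/6 + 1/6 = 1/3
P(V=3 | obs) = 1/6 / 1/3 = 1/2
P(V=4 | obs) = 1/6 / 1/3 = 1/2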